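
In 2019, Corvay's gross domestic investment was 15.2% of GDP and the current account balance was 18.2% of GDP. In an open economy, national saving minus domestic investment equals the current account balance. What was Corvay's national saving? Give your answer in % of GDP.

S = I + CA = 15.2 + 18.2 = 33.4

33.4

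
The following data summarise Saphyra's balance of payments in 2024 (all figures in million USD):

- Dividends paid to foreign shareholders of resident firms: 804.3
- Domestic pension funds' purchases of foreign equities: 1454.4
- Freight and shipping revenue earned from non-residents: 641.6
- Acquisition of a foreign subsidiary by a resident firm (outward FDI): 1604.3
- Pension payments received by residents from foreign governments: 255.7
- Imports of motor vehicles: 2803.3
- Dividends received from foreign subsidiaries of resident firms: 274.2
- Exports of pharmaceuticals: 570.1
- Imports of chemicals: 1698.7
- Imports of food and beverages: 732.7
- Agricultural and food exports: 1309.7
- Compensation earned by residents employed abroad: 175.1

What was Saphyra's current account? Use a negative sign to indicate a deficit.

-2812.6

Goods: -2803.3 - 1698.7 - 732.7 + 1309.7 + 570.1 = -3354.9
Services: 641.6
Primary income: 274.2 + 175.1 - 804.3 = -355.0
Secondary income: 255.7
Current account = (-3354.9) + 641.6 + (-355.0) + 255.7 = -2812.6
(Excluded from the current account — financial account: domestic pension funds' purchases of foreign equities 1454.4, acquisition of a foreign subsidiary by a resident firm (outward FDI) 1604.3.)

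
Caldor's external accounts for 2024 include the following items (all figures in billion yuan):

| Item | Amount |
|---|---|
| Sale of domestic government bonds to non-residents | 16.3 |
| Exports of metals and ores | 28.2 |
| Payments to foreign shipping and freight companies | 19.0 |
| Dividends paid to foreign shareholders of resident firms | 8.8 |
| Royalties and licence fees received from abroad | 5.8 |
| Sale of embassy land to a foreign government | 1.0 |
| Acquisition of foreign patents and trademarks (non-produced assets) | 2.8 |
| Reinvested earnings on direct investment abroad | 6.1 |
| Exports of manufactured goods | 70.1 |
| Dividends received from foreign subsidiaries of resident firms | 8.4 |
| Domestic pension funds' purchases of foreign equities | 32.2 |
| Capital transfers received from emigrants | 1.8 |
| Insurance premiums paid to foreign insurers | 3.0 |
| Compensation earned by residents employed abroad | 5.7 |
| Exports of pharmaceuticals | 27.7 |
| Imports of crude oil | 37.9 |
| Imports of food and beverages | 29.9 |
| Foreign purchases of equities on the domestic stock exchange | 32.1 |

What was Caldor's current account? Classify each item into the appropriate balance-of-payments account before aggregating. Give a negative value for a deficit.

Goods: 27.7 - 29.9 - 37.9 + 70.1 + 28.2 = 58.2
Services: -3.0 + 5.8 - 19.0 = -16.2
Primary income: -8.8 + 5.7 + 8.4 + 6.1 = 11.4
Current account = 58.2 + (-16.2) + 11.4 = 53.4
(Excluded from the current account — financial account: sale of domestic government bonds to non-residents 16.3, domestic pension funds' purchases of foreign equities 32.2, foreign purchases of equities on the domestic stock exchange 32.1; capital account: sale of embassy land to a foreign government 1.0, acquisition of foreign patents and trademarks (non-produced assets) 2.8, capital transfers received from emigrants 1.8.)

53.4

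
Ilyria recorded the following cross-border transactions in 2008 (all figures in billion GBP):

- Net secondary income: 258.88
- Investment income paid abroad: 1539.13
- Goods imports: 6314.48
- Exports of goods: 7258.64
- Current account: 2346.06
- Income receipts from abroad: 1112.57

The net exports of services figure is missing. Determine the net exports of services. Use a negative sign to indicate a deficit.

1569.58

Current account = goods balance + services balance + net primary income + net secondary income
Sum of the known components = 776.48
Net exports of services = CA - (known components) = 2346.06 - 776.48 = 1569.58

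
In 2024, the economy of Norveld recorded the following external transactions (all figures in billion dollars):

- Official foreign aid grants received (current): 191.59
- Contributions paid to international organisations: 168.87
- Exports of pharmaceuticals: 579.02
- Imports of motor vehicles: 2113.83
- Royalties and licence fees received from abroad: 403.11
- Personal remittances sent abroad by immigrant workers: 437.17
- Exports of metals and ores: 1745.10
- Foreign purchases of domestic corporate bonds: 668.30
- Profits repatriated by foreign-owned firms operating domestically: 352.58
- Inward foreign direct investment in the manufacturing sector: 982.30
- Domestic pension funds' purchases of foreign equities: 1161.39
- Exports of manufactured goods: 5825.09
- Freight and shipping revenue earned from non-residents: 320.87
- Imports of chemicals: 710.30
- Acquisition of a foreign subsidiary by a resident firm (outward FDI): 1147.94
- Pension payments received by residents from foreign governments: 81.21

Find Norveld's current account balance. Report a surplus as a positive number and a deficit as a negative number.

Goods: 5825.09 - 710.30 + 579.02 + 1745.10 - 2113.83 = 5325.08
Services: 320.87 + 403.11 = 723.98
Primary income: -352.58
Secondary income: -437.17 + 191.59 + 81.21 - 168.87 = -333.24
Current account = 5325.08 + 723.98 + (-352.58) + (-333.24) = 5363.24
(Excluded from the current account — financial account: foreign purchases of domestic corporate bonds 668.30, inward foreign direct investment in the manufacturing sector 982.30, domestic pension funds' purchases of foreign equities 1161.39, acquisition of a foreign subsidiary by a resident firm (outward FDI) 1147.94.)

5363.24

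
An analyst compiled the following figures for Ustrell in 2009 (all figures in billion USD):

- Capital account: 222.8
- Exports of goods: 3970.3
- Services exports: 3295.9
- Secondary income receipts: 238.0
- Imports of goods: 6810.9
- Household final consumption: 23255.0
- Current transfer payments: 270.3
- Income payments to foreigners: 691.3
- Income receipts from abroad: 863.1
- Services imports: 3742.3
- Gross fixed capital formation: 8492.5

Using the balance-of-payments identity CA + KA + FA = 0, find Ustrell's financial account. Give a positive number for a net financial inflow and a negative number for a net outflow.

2924.7

Goods balance = 3970.3 - 6810.9 = -2840.6
Services balance = 3295.9 - 3742.3 = -446.4
Trade balance (goods + services) = -2840.6 + (-446.4) = -3287.0
Net primary income = 863.1 - 691.3 = 171.8
Net secondary income = 238.0 - 270.3 = -32.3
Current account = -3287.0 + 171.8 + (-32.3) = -3147.5
Financial account = -(-3147.5 + 222.8) = 2924.7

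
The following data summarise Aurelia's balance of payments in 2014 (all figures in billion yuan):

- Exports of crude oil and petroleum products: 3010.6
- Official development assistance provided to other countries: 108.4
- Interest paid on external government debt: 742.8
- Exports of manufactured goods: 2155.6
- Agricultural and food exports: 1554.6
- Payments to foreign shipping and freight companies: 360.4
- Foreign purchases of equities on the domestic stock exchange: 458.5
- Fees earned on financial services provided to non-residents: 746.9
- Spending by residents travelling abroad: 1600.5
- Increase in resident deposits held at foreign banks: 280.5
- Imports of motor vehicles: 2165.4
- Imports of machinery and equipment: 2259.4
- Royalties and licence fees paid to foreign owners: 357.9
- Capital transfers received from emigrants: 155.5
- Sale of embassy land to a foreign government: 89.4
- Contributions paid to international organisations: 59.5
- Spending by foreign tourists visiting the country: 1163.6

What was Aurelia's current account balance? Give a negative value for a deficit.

Goods: 3010.6 - 2259.4 + 1554.6 + 2155.6 - 2165.4 = 2296.0
Services: -360.4 - 1600.5 - 357.9 + 746.9 + 1163.6 = -408.3
Primary income: -742.8
Secondary income: -108.4 - 59.5 = -167.9
Current account = 2296.0 + (-408.3) + (-742.8) + (-167.9) = 977.0
(Excluded from the current account — financial account: foreign purchases of equities on the domestic stock exchange 458.5, increase in resident deposits held at foreign banks 280.5; capital account: capital transfers received from emigrants 155.5, sale of embassy land to a foreign government 89.4.)

977.0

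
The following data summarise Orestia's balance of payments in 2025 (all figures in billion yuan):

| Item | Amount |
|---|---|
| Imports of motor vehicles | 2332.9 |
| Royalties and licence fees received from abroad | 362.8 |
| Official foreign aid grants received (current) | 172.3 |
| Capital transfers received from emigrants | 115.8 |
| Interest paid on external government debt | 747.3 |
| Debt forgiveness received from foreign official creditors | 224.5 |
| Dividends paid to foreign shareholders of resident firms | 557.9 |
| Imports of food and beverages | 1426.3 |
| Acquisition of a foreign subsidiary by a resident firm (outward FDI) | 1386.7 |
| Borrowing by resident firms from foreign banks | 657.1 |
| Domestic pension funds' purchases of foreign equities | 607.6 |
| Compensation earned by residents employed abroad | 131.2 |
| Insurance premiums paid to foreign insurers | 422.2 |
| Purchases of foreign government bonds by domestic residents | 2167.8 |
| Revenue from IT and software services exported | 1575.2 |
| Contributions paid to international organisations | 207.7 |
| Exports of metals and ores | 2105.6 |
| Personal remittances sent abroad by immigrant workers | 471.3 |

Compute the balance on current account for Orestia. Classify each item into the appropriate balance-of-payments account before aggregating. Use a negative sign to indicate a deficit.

Goods: -1426.3 + 2105.6 - 2332.9 = -1653.6
Services: -422.2 + 1575.2 + 362.8 = 1515.8
Primary income: 131.2 - 557.9 - 747.3 = -1174.0
Secondary income: -207.7 - 471.3 + 172.3 = -506.7
Current account = (-1653.6) + 1515.8 + (-1174.0) + (-506.7) = -1818.5
(Excluded from the current account — capital account: capital transfers received from emigrants 115.8, debt forgiveness received from foreign official creditors 224.5; financial account: acquisition of a foreign subsidiary by a resident firm (outward FDI) 1386.7, borrowing by resident firms from foreign banks 657.1, domestic pension funds' purchases of foreign equities 607.6, purchases of foreign government bonds by domestic residents 2167.8.)

-1818.5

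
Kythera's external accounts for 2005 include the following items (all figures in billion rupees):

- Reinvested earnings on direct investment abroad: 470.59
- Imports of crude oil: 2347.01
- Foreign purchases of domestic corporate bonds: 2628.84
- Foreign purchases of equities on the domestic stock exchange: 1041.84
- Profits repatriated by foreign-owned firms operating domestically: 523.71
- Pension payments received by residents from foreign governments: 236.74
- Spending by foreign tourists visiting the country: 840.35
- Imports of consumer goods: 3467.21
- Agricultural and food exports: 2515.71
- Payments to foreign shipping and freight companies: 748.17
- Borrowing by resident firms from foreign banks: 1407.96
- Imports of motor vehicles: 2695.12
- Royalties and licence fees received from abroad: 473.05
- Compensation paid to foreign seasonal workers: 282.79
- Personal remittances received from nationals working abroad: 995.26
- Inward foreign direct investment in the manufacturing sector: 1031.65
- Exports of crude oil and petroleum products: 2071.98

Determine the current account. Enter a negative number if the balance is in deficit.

-2460.33

Goods: 2071.98 + 2515.71 - 2347.01 - 2695.12 - 3467.21 = -3921.65
Services: 840.35 - 748.17 + 473.05 = 565.23
Primary income: -282.79 + 470.59 - 523.71 = -335.91
Secondary income: 236.74 + 995.26 = 1232.00
Current account = (-3921.65) + 565.23 + (-335.91) + 1232.00 = -2460.33
(Excluded from the current account — financial account: foreign purchases of domestic corporate bonds 2628.84, foreign purchases of equities on the domestic stock exchange 1041.84, borrowing by resident firms from foreign banks 1407.96, inward foreign direct investment in the manufacturing sector 1031.65.)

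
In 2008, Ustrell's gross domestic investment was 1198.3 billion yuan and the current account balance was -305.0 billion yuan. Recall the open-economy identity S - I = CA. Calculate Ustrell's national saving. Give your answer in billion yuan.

893.3

S - I = CA (net lending to the rest of the world).
S = I + CA = 1198.3 + (-305.0) = 893.3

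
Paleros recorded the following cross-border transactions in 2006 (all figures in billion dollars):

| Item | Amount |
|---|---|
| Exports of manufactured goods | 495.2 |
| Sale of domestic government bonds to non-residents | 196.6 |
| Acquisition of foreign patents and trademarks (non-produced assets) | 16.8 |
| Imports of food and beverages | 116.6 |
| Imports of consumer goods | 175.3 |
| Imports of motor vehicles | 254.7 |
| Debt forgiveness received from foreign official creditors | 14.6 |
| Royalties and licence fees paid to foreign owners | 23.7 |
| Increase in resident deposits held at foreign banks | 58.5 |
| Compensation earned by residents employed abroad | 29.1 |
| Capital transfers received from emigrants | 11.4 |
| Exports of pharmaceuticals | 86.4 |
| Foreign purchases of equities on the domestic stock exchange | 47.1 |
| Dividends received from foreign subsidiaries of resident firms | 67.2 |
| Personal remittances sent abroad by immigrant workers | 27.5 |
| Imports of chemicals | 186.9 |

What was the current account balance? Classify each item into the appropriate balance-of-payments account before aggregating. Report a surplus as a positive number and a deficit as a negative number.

-106.8

Goods: -116.6 - 175.3 - 254.7 + 495.2 + 86.4 - 186.9 = -151.9
Services: -23.7
Primary income: 67.2 + 29.1 = 96.3
Secondary income: -27.5
Current account = (-151.9) + (-23.7) + 96.3 + (-27.5) = -106.8
(Excluded from the current account — financial account: sale of domestic government bonds to non-residents 196.6, increase in resident deposits held at foreign banks 58.5, foreign purchases of equities on the domestic stock exchange 47.1; capital account: acquisition of foreign patents and trademarks (non-produced assets) 16.8, debt forgiveness received from foreign official creditors 14.6, capital transfers received from emigrants 11.4.)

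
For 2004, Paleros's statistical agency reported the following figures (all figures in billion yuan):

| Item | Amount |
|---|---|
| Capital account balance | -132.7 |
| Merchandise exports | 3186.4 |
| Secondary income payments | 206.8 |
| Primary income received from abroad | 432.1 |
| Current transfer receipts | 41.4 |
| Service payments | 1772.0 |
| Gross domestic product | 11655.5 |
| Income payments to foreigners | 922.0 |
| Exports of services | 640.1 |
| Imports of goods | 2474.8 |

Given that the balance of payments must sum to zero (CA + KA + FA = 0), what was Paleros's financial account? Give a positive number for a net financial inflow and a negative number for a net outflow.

Goods balance = 3186.4 - 2474.8 = 711.6
Services balance = 640.1 - 1772.0 = -1131.9
Trade balance (goods + services) = 711.6 + (-1131.9) = -420.3
Net primary income = 432.1 - 922.0 = -489.9
Net secondary income = 41.4 - 206.8 = -165.4
Current account = -420.3 + (-489.9) + (-165.4) = -1075.6
Financial account = -(-1075.6 + (-132.7)) = 1208.3

1208.3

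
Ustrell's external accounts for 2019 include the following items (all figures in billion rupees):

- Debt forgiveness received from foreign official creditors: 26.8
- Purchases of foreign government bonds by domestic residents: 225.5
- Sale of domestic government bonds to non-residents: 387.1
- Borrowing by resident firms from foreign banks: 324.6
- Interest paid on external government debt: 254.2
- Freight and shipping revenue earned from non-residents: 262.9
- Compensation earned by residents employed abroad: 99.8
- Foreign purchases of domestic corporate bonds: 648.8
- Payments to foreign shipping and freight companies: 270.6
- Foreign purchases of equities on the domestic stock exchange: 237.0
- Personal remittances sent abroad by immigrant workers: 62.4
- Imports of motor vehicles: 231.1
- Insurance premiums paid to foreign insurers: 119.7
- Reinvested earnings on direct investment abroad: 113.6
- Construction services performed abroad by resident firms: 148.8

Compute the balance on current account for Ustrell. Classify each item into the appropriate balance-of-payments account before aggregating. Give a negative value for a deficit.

Goods: -231.1
Services: 262.9 + 148.8 - 270.6 - 119.7 = 21.4
Primary income: 99.8 + 113.6 - 254.2 = -40.8
Secondary income: -62.4
Current account = (-231.1) + 21.4 + (-40.8) + (-62.4) = -312.9
(Excluded from the current account — capital account: debt forgiveness received from foreign official creditors 26.8; financial account: purchases of foreign government bonds by domestic residents 225.5, sale of domestic government bonds to non-residents 387.1, borrowing by resident firms from foreign banks 324.6, foreign purchases of domestic corporate bonds 648.8, foreign purchases of equities on the domestic stock exchange 237.0.)

-312.9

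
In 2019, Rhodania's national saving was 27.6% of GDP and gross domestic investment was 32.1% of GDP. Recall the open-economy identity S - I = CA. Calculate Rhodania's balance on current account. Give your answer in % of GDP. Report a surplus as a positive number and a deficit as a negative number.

-4.5

S - I = CA (net lending to the rest of the world).
CA = S - I = 27.6 - 32.1 = -4.5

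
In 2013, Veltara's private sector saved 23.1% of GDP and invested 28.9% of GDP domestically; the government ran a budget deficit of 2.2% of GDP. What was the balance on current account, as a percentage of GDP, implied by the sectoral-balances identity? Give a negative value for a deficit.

By the sectoral-balances identity, CA = (S_private - I) + (T - G).
Private balance = 23.1 - 28.9 = -5.8
Government balance (T - G) = -2.2
CA = -5.8 + (-2.2) = -8.0

-8.0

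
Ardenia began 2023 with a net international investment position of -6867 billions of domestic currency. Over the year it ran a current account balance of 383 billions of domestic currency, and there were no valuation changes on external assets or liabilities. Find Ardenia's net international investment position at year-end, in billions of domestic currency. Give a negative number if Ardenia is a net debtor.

With no valuation effects, change in NIIP = current account = 383
End-of-year NIIP = -6867 + 383 = -6484

-6484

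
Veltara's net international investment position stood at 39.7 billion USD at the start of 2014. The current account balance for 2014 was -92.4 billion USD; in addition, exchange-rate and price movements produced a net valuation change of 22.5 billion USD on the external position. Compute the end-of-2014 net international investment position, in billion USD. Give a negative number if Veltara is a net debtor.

-30.2

Change in NIIP = current account + net valuation change = -92.4 + 22.5 = -69.9
End-of-year NIIP = 39.7 + (-69.9) = -30.2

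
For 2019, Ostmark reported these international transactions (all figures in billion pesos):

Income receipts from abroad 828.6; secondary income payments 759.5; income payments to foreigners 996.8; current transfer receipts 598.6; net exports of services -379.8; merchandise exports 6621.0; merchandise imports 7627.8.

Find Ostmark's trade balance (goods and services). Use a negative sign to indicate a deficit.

Goods balance = 6621.0 - 7627.8 = -1006.8
Services balance = -379.8
Trade balance (goods + services) = -1006.8 + (-379.8) = -1386.6

-1386.6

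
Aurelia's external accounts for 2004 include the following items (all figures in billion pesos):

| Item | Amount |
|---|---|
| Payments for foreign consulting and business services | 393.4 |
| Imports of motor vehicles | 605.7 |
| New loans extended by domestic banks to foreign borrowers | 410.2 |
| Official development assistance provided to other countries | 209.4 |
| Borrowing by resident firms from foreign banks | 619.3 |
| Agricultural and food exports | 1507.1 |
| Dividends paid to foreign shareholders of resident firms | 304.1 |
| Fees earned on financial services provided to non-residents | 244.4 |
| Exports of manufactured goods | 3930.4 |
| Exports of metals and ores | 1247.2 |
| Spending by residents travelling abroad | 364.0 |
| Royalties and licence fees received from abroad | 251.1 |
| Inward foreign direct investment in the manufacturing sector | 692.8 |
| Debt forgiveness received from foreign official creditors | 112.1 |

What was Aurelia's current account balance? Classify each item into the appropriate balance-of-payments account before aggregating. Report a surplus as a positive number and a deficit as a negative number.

Goods: 1247.2 - 605.7 + 3930.4 + 1507.1 = 6079.0
Services: 244.4 + 251.1 - 364.0 - 393.4 = -261.9
Primary income: -304.1
Secondary income: -209.4
Current account = 6079.0 + (-261.9) + (-304.1) + (-209.4) = 5303.6
(Excluded from the current account — financial account: new loans extended by domestic banks to foreign borrowers 410.2, borrowing by resident firms from foreign banks 619.3, inward foreign direct investment in the manufacturing sector 692.8; capital account: debt forgiveness received from foreign official creditors 112.1.)

5303.6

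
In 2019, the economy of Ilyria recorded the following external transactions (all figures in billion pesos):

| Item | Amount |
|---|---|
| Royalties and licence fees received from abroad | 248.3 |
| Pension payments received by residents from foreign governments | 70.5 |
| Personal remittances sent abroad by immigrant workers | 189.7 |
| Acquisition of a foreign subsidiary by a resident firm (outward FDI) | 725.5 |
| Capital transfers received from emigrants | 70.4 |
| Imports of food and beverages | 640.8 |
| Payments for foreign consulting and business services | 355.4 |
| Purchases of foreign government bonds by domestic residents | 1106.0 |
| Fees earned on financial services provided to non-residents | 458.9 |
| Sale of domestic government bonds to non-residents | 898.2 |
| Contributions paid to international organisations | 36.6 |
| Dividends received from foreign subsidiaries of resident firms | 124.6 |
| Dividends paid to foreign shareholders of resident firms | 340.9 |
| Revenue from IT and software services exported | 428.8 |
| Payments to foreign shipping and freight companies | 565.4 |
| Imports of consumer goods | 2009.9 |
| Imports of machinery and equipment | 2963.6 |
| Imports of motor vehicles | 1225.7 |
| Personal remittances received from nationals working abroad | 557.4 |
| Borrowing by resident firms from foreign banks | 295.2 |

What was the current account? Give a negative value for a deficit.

Goods: -640.8 - 2963.6 - 2009.9 - 1225.7 = -6840.0
Services: 428.8 - 355.4 - 565.4 + 248.3 + 458.9 = 215.2
Primary income: -340.9 + 124.6 = -216.3
Secondary income: 70.5 + 557.4 - 36.6 - 189.7 = 401.6
Current account = (-6840.0) + 215.2 + (-216.3) + 401.6 = -6439.5
(Excluded from the current account — financial account: acquisition of a foreign subsidiary by a resident firm (outward FDI) 725.5, purchases of foreign government bonds by domestic residents 1106.0, sale of domestic government bonds to non-residents 898.2, borrowing by resident firms from foreign banks 295.2; capital account: capital transfers received from emigrants 70.4.)

-6439.5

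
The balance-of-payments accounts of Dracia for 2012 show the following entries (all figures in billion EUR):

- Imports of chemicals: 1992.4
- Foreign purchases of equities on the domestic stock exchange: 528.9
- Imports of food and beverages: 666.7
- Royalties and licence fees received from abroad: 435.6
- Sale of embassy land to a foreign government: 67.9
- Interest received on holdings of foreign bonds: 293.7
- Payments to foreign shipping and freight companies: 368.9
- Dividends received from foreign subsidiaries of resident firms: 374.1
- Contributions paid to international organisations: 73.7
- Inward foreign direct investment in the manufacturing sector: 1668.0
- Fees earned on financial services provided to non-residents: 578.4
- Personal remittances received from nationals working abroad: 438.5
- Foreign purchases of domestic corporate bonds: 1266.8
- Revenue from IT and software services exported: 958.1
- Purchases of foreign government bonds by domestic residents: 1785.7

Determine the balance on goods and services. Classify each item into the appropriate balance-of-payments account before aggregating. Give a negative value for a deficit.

Goods: -666.7 - 1992.4 = -2659.1
Services: -368.9 + 435.6 + 958.1 + 578.4 = 1603.2
Trade balance = -2659.1 + 1603.2 = -1055.9
(Excluded from the trade balance — financial account: foreign purchases of equities on the domestic stock exchange 528.9, inward foreign direct investment in the manufacturing sector 1668.0, foreign purchases of domestic corporate bonds 1266.8, purchases of foreign government bonds by domestic residents 1785.7; capital account: sale of embassy land to a foreign government 67.9; primary income: interest received on holdings of foreign bonds 293.7, dividends received from foreign subsidiaries of resident firms 374.1; secondary income: contributions paid to international organisations 73.7, personal remittances received from nationals working abroad 438.5.)

-1055.9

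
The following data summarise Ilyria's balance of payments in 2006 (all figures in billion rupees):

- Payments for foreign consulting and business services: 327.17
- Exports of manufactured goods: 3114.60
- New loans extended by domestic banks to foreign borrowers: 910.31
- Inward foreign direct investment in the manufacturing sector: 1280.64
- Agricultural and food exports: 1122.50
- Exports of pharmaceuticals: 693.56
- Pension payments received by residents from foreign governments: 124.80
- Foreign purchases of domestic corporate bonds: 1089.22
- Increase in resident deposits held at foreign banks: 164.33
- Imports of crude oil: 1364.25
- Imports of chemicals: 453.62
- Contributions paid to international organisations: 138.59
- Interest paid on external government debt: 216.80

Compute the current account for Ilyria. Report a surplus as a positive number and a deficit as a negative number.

2555.03

Goods: -1364.25 + 3114.60 - 453.62 + 693.56 + 1122.50 = 3112.79
Services: -327.17
Primary income: -216.80
Secondary income: -138.59 + 124.80 = -13.79
Current account = 3112.79 + (-327.17) + (-216.80) + (-13.79) = 2555.03
(Excluded from the current account — financial account: new loans extended by domestic banks to foreign borrowers 910.31, inward foreign direct investment in the manufacturing sector 1280.64, foreign purchases of domestic corporate bonds 1089.22, increase in resident deposits held at foreign banks 164.33.)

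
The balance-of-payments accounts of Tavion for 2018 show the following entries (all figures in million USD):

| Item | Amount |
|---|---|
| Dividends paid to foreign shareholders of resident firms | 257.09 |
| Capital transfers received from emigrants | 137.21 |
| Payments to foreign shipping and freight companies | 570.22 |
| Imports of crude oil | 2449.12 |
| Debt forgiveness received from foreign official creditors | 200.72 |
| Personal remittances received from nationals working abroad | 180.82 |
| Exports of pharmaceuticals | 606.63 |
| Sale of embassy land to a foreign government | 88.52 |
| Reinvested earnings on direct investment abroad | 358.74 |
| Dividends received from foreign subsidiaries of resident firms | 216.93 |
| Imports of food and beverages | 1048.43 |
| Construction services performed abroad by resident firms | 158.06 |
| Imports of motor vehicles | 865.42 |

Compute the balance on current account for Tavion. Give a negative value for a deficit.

Goods: 606.63 - 865.42 - 1048.43 - 2449.12 = -3756.34
Services: -570.22 + 158.06 = -412.16
Primary income: -257.09 + 216.93 + 358.74 = 318.58
Secondary income: 180.82
Current account = (-3756.34) + (-412.16) + 318.58 + 180.82 = -3669.10
(Excluded from the current account — capital account: capital transfers received from emigrants 137.21, debt forgiveness received from foreign official creditors 200.72, sale of embassy land to a foreign government 88.52.)

-3669.10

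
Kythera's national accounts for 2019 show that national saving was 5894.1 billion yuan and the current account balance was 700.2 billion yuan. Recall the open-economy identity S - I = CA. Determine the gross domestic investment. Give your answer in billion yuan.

S - I = CA (net lending to the rest of the world).
I = S - CA = 5894.1 - 700.2 = 5193.9

5193.9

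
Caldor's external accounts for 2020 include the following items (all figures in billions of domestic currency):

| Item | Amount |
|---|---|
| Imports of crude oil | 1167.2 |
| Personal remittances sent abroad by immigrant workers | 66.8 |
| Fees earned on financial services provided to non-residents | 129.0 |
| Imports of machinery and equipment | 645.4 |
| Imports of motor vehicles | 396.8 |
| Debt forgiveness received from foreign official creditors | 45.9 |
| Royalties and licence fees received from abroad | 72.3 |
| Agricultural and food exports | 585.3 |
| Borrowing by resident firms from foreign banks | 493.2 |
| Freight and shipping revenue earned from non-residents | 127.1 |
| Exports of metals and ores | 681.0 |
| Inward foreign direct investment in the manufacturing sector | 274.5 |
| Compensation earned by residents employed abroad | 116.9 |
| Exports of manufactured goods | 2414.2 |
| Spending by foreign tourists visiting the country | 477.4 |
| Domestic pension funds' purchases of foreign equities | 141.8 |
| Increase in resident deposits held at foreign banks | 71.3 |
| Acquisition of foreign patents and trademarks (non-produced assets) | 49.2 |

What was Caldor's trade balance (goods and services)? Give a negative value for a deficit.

Goods: 681.0 - 396.8 + 585.3 + 2414.2 - 645.4 - 1167.2 = 1471.1
Services: 127.1 + 477.4 + 129.0 + 72.3 = 805.8
Trade balance = 1471.1 + 805.8 = 2276.9
(Excluded from the trade balance — secondary income: personal remittances sent abroad by immigrant workers 66.8; capital account: debt forgiveness received from foreign official creditors 45.9, acquisition of foreign patents and trademarks (non-produced assets) 49.2; financial account: borrowing by resident firms from foreign banks 493.2, inward foreign direct investment in the manufacturing sector 274.5, domestic pension funds' purchases of foreign equities 141.8, increase in resident deposits held at foreign banks 71.3; primary income: compensation earned by residents employed abroad 116.9.)

2276.9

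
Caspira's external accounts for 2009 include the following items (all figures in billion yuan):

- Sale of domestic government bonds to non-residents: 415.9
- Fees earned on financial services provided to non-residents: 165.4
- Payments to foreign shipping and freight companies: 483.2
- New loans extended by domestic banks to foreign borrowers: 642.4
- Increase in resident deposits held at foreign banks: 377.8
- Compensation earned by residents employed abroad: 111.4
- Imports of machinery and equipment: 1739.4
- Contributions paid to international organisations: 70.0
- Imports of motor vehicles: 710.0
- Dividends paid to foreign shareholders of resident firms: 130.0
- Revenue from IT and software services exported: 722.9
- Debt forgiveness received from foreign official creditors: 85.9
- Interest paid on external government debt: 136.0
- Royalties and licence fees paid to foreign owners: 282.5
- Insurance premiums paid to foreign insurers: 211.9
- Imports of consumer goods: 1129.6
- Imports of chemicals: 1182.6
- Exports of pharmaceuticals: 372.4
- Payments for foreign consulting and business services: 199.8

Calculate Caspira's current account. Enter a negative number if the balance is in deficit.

Goods: -1182.6 - 1129.6 - 710.0 + 372.4 - 1739.4 = -4389.2
Services: -211.9 + 722.9 - 199.8 + 165.4 - 282.5 - 483.2 = -289.1
Primary income: -136.0 - 130.0 + 111.4 = -154.6
Secondary income: -70.0
Current account = (-4389.2) + (-289.1) + (-154.6) + (-70.0) = -4902.9
(Excluded from the current account — financial account: sale of domestic government bonds to non-residents 415.9, new loans extended by domestic banks to foreign borrowers 642.4, increase in resident deposits held at foreign banks 377.8; capital account: debt forgiveness received from foreign official creditors 85.9.)

-4902.9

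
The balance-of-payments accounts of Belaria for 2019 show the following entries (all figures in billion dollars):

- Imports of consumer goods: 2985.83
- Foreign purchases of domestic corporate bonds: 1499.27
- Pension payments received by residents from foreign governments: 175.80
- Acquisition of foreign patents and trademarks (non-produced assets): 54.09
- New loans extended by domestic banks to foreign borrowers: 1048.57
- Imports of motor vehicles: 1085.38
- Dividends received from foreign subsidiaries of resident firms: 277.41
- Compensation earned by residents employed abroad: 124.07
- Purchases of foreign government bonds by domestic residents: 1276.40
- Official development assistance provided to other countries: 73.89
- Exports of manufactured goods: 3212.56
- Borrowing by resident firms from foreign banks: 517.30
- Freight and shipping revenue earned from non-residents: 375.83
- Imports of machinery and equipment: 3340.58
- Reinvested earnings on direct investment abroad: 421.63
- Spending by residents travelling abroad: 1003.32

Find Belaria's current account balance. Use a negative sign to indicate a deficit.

-3901.70

Goods: -2985.83 - 3340.58 - 1085.38 + 3212.56 = -4199.23
Services: -1003.32 + 375.83 = -627.49
Primary income: 421.63 + 124.07 + 277.41 = 823.11
Secondary income: -73.89 + 175.80 = 101.91
Current account = (-4199.23) + (-627.49) + 823.11 + 101.91 = -3901.70
(Excluded from the current account — financial account: foreign purchases of domestic corporate bonds 1499.27, new loans extended by domestic banks to foreign borrowers 1048.57, purchases of foreign government bonds by domestic residents 1276.40, borrowing by resident firms from foreign banks 517.30; capital account: acquisition of foreign patents and trademarks (non-produced assets) 54.09.)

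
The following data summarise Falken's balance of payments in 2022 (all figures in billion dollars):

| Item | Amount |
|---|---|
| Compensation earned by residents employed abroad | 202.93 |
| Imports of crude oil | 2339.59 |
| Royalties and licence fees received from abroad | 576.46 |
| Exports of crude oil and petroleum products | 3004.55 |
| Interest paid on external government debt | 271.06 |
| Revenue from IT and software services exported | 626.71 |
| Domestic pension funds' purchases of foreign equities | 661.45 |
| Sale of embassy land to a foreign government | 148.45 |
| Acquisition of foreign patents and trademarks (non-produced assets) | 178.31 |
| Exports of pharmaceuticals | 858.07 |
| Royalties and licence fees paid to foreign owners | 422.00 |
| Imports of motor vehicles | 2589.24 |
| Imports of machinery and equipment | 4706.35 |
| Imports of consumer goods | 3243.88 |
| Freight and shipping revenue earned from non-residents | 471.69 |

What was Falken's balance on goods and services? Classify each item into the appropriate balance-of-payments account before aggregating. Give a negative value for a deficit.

-7763.58

Goods: -2589.24 + 858.07 + 3004.55 - 2339.59 - 3243.88 - 4706.35 = -9016.44
Services: 471.69 + 576.46 + 626.71 - 422.00 = 1252.86
Trade balance = -9016.44 + 1252.86 = -7763.58
(Excluded from the trade balance — primary income: compensation earned by residents employed abroad 202.93, interest paid on external government debt 271.06; financial account: domestic pension funds' purchases of foreign equities 661.45; capital account: sale of embassy land to a foreign government 148.45, acquisition of foreign patents and trademarks (non-produced assets) 178.31.)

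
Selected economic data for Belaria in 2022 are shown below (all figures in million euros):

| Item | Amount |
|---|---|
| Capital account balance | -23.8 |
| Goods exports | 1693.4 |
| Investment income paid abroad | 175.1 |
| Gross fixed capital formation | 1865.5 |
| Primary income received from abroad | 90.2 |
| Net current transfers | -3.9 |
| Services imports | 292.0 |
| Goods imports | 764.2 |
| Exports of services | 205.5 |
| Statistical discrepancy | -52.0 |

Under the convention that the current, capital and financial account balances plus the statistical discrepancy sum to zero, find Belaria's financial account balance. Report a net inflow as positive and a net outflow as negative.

-678.1

Goods balance = 1693.4 - 764.2 = 929.2
Services balance = 205.5 - 292.0 = -86.5
Trade balance (goods + services) = 929.2 + (-86.5) = 842.7
Net primary income = 90.2 - 175.1 = -84.9
Net secondary income = -3.9
Current account = 842.7 + (-84.9) + (-3.9) = 753.9
Financial account = -(753.9 + (-23.8) + (-52.0)) = -678.1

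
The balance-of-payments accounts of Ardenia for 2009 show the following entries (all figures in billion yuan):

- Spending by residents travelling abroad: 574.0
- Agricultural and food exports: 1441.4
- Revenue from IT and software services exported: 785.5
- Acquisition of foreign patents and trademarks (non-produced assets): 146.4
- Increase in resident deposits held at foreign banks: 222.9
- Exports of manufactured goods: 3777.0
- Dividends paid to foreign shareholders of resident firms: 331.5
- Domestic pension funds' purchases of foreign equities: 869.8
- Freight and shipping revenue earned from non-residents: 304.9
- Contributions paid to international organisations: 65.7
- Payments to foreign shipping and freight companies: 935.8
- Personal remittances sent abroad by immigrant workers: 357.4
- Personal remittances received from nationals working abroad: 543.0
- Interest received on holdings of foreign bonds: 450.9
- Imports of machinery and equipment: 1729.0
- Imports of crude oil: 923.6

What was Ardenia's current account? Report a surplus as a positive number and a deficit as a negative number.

2385.7

Goods: -923.6 + 1441.4 + 3777.0 - 1729.0 = 2565.8
Services: 304.9 - 574.0 + 785.5 - 935.8 = -419.4
Primary income: 450.9 - 331.5 = 119.4
Secondary income: -65.7 + 543.0 - 357.4 = 119.9
Current account = 2565.8 + (-419.4) + 119.4 + 119.9 = 2385.7
(Excluded from the current account — capital account: acquisition of foreign patents and trademarks (non-produced assets) 146.4; financial account: increase in resident deposits held at foreign banks 222.9, domestic pension funds' purchases of foreign equities 869.8.)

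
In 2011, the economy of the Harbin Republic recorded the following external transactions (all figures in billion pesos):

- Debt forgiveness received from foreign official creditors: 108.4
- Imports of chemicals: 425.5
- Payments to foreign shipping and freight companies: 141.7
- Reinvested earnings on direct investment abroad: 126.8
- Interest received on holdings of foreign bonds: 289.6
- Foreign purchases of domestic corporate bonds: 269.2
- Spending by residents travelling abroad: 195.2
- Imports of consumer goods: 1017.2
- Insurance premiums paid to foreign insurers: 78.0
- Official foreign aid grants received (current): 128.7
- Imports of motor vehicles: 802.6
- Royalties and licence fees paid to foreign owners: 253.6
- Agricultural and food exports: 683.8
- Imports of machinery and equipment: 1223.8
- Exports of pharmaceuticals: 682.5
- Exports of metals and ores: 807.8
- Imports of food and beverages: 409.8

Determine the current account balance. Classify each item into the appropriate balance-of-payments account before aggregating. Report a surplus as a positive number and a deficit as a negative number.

-1828.2

Goods: 683.8 - 802.6 - 409.8 + 682.5 - 425.5 - 1223.8 + 807.8 - 1017.2 = -1704.8
Services: -78.0 - 253.6 - 141.7 - 195.2 = -668.5
Primary income: 289.6 + 126.8 = 416.4
Secondary income: 128.7
Current account = (-1704.8) + (-668.5) + 416.4 + 128.7 = -1828.2
(Excluded from the current account — capital account: debt forgiveness received from foreign official creditors 108.4; financial account: foreign purchases of domestic corporate bonds 269.2.)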